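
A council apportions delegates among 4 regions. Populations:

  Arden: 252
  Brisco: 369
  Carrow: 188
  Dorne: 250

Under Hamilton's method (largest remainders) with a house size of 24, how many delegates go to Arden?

6

Standard divisor: 1059 ÷ 24 ≈ 44.125.
Standard quotas: Arden 5.711, Brisco 8.363, Carrow 4.261, Dorne 5.666.
Lower quotas: Arden 5, Brisco 8, Carrow 4, Dorne 5 (sum 22, leaving 2 seats).
Remainders in descending order: Arden 0.711, Dorne 0.666, Brisco 0.363, Carrow 0.261.
The surplus seats go to Arden, Dorne.
Arden receives 6.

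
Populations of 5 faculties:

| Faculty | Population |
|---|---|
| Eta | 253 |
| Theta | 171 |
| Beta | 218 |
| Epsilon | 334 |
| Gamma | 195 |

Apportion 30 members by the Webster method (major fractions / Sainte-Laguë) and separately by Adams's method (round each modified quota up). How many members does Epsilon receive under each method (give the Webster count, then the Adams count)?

9 and 8

Webster: Eta 6, Theta 4, Beta 6, Epsilon 9, Gamma 5.
Adams: Eta 6, Theta 5, Beta 6, Epsilon 8, Gamma 5.
Epsilon gets 9 under Webster and 8 under Adams.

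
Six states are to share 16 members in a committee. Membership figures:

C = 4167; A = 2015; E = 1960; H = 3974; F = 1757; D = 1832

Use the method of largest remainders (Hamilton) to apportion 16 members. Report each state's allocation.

C 4; A 2; E 2; H 4; F 2; D 2

Standard divisor: 15705 ÷ 16 ≈ 981.562.
Standard quotas: C 4.245, A 2.053, E 1.997, H 4.049, F 1.790, D 1.866.
Lower quotas: C 4, A 2, E 1, H 4, F 1, D 1 (sum 13, leaving 3 seats).
Remainders in descending order: E 0.997, D 0.866, F 0.790, C 0.245, A 0.053, H 0.049.
The surplus seats go to E, D, F.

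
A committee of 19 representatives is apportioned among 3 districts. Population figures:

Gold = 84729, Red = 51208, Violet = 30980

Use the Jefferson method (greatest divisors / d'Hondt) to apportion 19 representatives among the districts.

Standard divisor 166917/19 ≈ 8785.105; standard quotas: Gold 9.645, Red 5.829, Violet 3.526.
Rounding down gives 9, 5, 3 = 17 seats, so the divisor must be adjusted.
With modified divisor 8100: modified quotas Gold 10.460, Red 6.322, Violet 3.825.
Rounding down: Gold 10, Red 6, Violet 3 (total 19).

Gold 10, Red 6, Violet 3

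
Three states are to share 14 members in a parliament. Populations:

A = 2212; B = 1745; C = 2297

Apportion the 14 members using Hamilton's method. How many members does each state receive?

The standard divisor is 6254/14 ≈ 446.714.
Standard quotas: A 4.952, B 3.906, C 5.142.
Lower quotas: A 4, B 3, C 5 (sum 12, leaving 2 seats).
Remainders in descending order: A 0.952, B 0.906, C 0.142.
The surplus seats go to A, B.

A 5; B 4; C 5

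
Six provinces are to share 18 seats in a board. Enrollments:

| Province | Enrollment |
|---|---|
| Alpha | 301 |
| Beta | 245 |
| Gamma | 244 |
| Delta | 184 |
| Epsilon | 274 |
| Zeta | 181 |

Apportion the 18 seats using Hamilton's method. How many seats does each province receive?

Alpha=4; Beta=3; Gamma=3; Delta=2; Epsilon=4; Zeta=2

Total 1429; standard divisor 1429/18 ≈ 79.389.
Standard quotas: Alpha 3.791, Beta 3.086, Gamma 3.073, Delta 2.318, Epsilon 3.451, Zeta 2.280.
Lower quotas: Alpha 3, Beta 3, Gamma 3, Delta 2, Epsilon 3, Zeta 2 (sum 16, leaving 2 seats).
Remainders in descending order: Alpha 0.791, Epsilon 0.451, Delta 0.318, Zeta 0.280, Beta 0.086, Gamma 0.073.
The surplus seats go to Alpha, Epsilon.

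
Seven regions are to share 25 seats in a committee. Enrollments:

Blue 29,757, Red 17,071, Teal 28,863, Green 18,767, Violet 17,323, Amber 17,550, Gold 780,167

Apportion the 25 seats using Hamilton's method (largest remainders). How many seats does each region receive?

Standard divisor: 909498 ÷ 25 ≈ 36379.92.
Standard quotas: Blue 0.8180, Red 0.4692, Teal 0.7934, Green 0.5159, Violet 0.4762, Amber 0.4824, Gold 21.4450.
Lower quotas: Blue 0, Red 0, Teal 0, Green 0, Violet 0, Amber 0, Gold 21 (sum 21, leaving 4 seats).
Remainders in descending order: Blue 0.8180, Teal 0.7934, Green 0.5159, Amber 0.4824, Violet 0.4762, Red 0.4692, Gold 0.4450.
The surplus seats go to Blue, Teal, Green, Amber.

Blue: 1, Red: 0, Teal: 1, Green: 1, Violet: 0, Amber: 1, Gold: 21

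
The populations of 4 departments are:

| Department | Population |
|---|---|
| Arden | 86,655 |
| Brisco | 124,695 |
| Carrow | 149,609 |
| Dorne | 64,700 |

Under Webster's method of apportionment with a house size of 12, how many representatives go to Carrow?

Standard divisor 425659/12 ≈ 35471.583; standard quotas: Arden 2.443, Brisco 3.515, Carrow 4.218, Dorne 1.824.
Rounding to the nearest integer gives Arden 2, Brisco 4, Carrow 4, Dorne 2 — total 12, matching the house size, so no adjustment is needed.
Carrow receives 4.

4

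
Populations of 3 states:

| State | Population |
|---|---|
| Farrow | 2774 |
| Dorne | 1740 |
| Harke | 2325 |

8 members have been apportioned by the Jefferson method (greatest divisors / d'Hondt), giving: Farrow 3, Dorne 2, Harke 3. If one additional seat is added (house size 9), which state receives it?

Farrow

Priority for the next seat is population ÷ (current seats + 1).
Priorities: Farrow 693.500, Dorne 580.000, Harke 581.250.
Highest priority: Farrow.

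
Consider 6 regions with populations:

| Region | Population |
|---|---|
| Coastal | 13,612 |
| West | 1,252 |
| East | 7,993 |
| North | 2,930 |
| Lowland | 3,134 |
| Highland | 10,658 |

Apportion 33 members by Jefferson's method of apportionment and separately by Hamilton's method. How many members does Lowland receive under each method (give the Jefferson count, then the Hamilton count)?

2 and 3

Jefferson: Coastal 12, West 1, East 7, North 2, Lowland 2, Highland 9.
Hamilton: Coastal 11, West 1, East 7, North 2, Lowland 3, Highland 9.
Lowland gets 2 under Jefferson and 3 under Hamilton.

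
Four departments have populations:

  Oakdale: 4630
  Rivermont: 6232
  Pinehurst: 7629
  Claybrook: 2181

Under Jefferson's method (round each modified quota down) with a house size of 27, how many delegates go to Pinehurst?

Standard divisor 20672/27 ≈ 765.63; standard quotas: Oakdale 6.047, Rivermont 8.140, Pinehurst 9.964, Claybrook 2.849.
Rounding down gives 6, 8, 9, 2 = 25 seats, so the divisor must be adjusted.
With modified divisor 700: modified quotas Oakdale 6.614, Rivermont 8.903, Pinehurst 10.899, Claybrook 3.116.
Rounding down: Oakdale 6, Rivermont 8, Pinehurst 10, Claybrook 3 (total 27).
Pinehurst receives 10.

10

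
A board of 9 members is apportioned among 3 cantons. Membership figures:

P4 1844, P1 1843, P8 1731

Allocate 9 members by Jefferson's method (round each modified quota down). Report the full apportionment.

P4 3; P1 3; P8 3

Standard divisor 5418/9 ≈ 602; standard quotas: P4 3.063, P1 3.061, P8 2.875.
Rounding down gives 3, 3, 2 = 8 seats, so the divisor must be adjusted.
With modified divisor 500: modified quotas P4 3.688, P1 3.686, P8 3.462.
Rounding down: P4 3, P1 3, P8 3 (total 9).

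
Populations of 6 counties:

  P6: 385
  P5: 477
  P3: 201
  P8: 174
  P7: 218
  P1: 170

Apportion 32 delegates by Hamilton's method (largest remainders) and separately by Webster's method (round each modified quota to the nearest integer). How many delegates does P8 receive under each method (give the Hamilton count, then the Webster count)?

Hamilton: P6 8, P5 9, P3 4, P8 4, P7 4, P1 3.
Webster: P6 8, P5 10, P3 4, P8 3, P7 4, P1 3.
P8 gets 4 under Hamilton and 3 under Webster.

4 and 3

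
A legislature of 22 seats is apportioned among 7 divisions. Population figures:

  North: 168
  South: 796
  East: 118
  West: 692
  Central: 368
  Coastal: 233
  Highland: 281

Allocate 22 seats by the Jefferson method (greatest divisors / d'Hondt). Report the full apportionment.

Standard divisor 2656/22 ≈ 120.727; standard quotas: North 1.392, South 6.593, East 0.977, West 5.732, Central 3.048, Coastal 1.930, Highland 2.328.
Rounding down gives 1, 6, 0, 5, 3, 1, 2 = 18 seats, so the divisor must be adjusted.
With modified divisor 100: modified quotas North 1.680, South 7.960, East 1.180, West 6.920, Central 3.680, Coastal 2.330, Highland 2.810.
Rounding down: North 1, South 7, East 1, West 6, Central 3, Coastal 2, Highland 2 (total 22).

North=1, South=7, East=1, West=6, Central=3, Coastal=2, Highland=2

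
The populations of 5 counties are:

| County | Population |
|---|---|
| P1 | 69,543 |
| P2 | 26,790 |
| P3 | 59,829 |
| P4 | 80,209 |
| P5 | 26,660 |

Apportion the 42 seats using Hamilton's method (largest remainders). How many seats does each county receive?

The standard divisor is 263031/42 ≈ 6262.643.
Standard quotas: P1 11.1044, P2 4.2777, P3 9.5533, P4 12.8075, P5 4.2570.
Lower quotas: P1 11, P2 4, P3 9, P4 12, P5 4 (sum 40, leaving 2 seats).
Remainders in descending order: P4 0.8075, P3 0.5533, P2 0.2777, P5 0.2570, P1 0.1044.
The surplus seats go to P4, P3.

P1 11, P2 4, P3 10, P4 13, P5 4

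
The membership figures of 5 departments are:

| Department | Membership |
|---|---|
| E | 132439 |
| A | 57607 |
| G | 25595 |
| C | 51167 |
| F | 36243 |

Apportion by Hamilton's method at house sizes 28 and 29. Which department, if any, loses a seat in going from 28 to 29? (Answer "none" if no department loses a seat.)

G

At 28 seats: E 12, A 5, G 3, C 5, F 3.
At 29 seats: E 13, A 6, G 2, C 5, F 3.
G drops from 3 to 2.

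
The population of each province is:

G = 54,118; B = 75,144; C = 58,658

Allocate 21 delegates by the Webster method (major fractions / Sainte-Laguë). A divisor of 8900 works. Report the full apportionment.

G=6, B=8, C=7

With modified divisor 8900: modified quotas G 6.081, B 8.443, C 6.591.
Rounding to the nearest integer: G 6, B 8, C 7 (total 21).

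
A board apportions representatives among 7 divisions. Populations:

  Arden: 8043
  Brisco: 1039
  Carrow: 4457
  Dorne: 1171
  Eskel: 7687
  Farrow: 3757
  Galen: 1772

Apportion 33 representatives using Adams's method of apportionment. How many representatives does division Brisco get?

Standard divisor 27926/33 ≈ 846.242; standard quotas: Arden 9.504, Brisco 1.228, Carrow 5.267, Dorne 1.384, Eskel 9.084, Farrow 4.440, Galen 2.094.
Rounding up gives 10, 2, 6, 2, 10, 5, 3 = 38 seats, so the divisor must be adjusted.
With modified divisor 950: modified quotas Arden 8.466, Brisco 1.094, Carrow 4.692, Dorne 1.233, Eskel 8.092, Farrow 3.955, Galen 1.865.
Rounding up: Arden 9, Brisco 2, Carrow 5, Dorne 2, Eskel 9, Farrow 4, Galen 2 (total 33).
Brisco receives 2.

2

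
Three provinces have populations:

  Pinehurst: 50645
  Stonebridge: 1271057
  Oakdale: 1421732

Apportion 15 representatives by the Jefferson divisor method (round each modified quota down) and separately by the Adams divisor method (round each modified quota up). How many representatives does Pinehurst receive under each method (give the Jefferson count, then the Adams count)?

Jefferson: Pinehurst 0, Stonebridge 7, Oakdale 8.
Adams: Pinehurst 1, Stonebridge 7, Oakdale 7.
Pinehurst gets 0 under Jefferson and 1 under Adams.

0 and 1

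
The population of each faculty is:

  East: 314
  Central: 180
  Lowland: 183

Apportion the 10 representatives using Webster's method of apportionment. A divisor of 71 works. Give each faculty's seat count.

East=4, Central=3, Lowland=3

With modified divisor 71: modified quotas East 4.423, Central 2.535, Lowland 2.577.
Rounding to the nearest integer: East 4, Central 3, Lowland 3 (total 10).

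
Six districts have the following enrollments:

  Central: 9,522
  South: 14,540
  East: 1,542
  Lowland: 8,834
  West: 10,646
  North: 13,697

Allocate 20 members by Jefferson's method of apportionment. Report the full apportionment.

Central 3; South 5; East 0; Lowland 3; West 4; North 5

Standard divisor 58781/20 ≈ 2939.05; standard quotas: Central 3.240, South 4.947, East 0.525, Lowland 3.006, West 3.622, North 4.660.
Rounding down gives 3, 4, 0, 3, 3, 4 = 17 seats, so the divisor must be adjusted.
With modified divisor 2500: modified quotas Central 3.809, South 5.816, East 0.617, Lowland 3.534, West 4.258, North 5.479.
Rounding down: Central 3, South 5, East 0, Lowland 3, West 4, North 5 (total 20).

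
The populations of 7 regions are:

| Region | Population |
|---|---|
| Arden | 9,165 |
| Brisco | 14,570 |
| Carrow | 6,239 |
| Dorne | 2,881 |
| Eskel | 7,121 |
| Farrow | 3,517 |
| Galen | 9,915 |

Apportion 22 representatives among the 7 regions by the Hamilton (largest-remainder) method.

Standard divisor: 53408 ÷ 22 ≈ 2427.636.
Standard quotas: Arden 3.7753, Brisco 6.0017, Carrow 2.5700, Dorne 1.1868, Eskel 2.9333, Farrow 1.4487, Galen 4.0842.
Lower quotas: Arden 3, Brisco 6, Carrow 2, Dorne 1, Eskel 2, Farrow 1, Galen 4 (sum 19, leaving 3 seats).
Remainders in descending order: Eskel 0.9333, Arden 0.7753, Carrow 0.5700, Farrow 0.4487, Dorne 0.1868, Galen 0.0842, Brisco 0.0017.
The surplus seats go to Eskel, Arden, Carrow.

Arden=4, Brisco=6, Carrow=3, Dorne=1, Eskel=3, Farrow=1, Galen=4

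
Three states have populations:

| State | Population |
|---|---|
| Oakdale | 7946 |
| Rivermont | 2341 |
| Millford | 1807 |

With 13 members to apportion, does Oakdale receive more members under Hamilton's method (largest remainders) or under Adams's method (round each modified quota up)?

Hamilton: Oakdale 9, Rivermont 2, Millford 2.
Adams: Oakdale 8, Rivermont 3, Millford 2.
Oakdale gets 9 under Hamilton and 8 under Adams.

Hamilton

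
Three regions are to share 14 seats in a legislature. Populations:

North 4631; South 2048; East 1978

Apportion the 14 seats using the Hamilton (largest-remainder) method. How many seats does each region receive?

The standard divisor is 8657/14 ≈ 618.357.
Standard quotas: North 7.489, South 3.312, East 3.199.
Lower quotas: North 7, South 3, East 3 (sum 13, leaving 1 seat).
Remainders in descending order: North 0.489, South 0.312, East 0.199.
The surplus seat goes to North.

North 8, South 3, East 3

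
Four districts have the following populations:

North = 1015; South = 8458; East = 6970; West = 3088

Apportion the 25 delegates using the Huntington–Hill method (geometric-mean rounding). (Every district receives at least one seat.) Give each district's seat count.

North 1; South 11; East 9; West 4

With divisor 771: modified quotas North 1.316, South 10.970, East 9.040, West 4.005.
Geometric-mean thresholds: North √(1·2)=1.414, South √(10·11)=10.488, East √(9·10)=9.487, West √(4·5)=4.472.
Each quota rounded against its threshold gives North 1, South 11, East 9, West 4 (total 25).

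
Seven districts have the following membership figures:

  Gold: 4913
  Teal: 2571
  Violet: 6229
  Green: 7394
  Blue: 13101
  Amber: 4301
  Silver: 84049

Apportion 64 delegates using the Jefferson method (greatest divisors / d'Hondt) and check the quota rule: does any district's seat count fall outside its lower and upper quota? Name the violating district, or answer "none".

Standard quotas: Gold 2.566, Teal 1.343, Violet 3.253, Green 3.861, Blue 6.841, Amber 2.246, Silver 43.891.
Jefferson allocation: Gold 2, Teal 1, Violet 3, Green 4, Blue 7, Amber 2, Silver 45.
Silver has quota 43.891 (lower 43, upper 44) but receives 45 — outside the quota interval.

Silver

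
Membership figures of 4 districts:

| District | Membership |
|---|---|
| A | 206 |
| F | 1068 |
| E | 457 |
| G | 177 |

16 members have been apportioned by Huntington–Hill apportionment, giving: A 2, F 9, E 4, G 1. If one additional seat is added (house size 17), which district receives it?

G

Priority for the next seat is population ÷ (√(s·(s+1))).
Priorities: A 84.099, F 112.577, E 102.188, G 125.158.
Highest priority: G.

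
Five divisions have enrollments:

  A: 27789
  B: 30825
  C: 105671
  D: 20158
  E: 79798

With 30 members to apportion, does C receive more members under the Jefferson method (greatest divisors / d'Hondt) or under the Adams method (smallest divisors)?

Jefferson

Jefferson: A 3, B 3, C 13, D 2, E 9.
Adams: A 3, B 4, C 11, D 3, E 9.
C gets 13 under Jefferson and 11 under Adams.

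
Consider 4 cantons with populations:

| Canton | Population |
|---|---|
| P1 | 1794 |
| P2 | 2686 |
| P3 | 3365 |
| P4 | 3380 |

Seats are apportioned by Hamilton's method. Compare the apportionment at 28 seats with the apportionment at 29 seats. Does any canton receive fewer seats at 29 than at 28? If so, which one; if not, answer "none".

P1

At 28 seats: P1 5, P2 7, P3 8, P4 8.
At 29 seats: P1 4, P2 7, P3 9, P4 9.
P1 drops from 5 to 4.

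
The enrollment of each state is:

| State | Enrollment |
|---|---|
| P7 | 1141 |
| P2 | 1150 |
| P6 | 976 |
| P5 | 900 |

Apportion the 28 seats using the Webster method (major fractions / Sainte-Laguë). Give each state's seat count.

Standard divisor 4167/28 ≈ 148.821; standard quotas: P7 7.667, P2 7.727, P6 6.558, P5 6.048.
Rounding to the nearest integer gives 8, 8, 7, 6 = 29 seats, so the divisor must be adjusted.
With modified divisor 151: modified quotas P7 7.556, P2 7.616, P6 6.464, P5 5.960.
Rounding to the nearest integer: P7 8, P2 8, P6 6, P5 6 (total 28).

P7 8; P2 8; P6 6; P5 6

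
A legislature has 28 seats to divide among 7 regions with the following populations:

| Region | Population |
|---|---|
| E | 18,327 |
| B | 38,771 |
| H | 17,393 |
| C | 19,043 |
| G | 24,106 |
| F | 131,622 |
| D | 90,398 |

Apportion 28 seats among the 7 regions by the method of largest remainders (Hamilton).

E: 2, B: 3, H: 1, C: 2, G: 2, F: 11, D: 7

Total 339660; standard divisor 339660/28 ≈ 12130.714.
Standard quotas: E 1.5108, B 3.1961, H 1.4338, C 1.5698, G 1.9872, F 10.8503, D 7.4520.
Lower quotas: E 1, B 3, H 1, C 1, G 1, F 10, D 7 (sum 24, leaving 4 seats).
Remainders in descending order: G 0.9872, F 0.8503, C 0.5698, E 0.5108, D 0.4520, H 0.4338, B 0.1961.
The surplus seats go to G, F, C, E.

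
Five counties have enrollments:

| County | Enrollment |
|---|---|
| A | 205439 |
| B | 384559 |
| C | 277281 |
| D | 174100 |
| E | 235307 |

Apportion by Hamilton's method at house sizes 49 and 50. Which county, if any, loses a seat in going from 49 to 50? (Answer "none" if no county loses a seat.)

none

At 49 seats: A 8, B 15, C 10, D 7, E 9.
At 50 seats: A 8, B 15, C 11, D 7, E 9.
No county's allocation decreased.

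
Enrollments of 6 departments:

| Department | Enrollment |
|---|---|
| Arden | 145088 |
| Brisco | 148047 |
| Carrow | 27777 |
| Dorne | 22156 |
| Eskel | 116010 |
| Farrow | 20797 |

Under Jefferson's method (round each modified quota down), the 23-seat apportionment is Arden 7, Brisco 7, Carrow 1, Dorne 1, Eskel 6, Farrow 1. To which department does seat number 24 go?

Priority for the next seat is population ÷ (current seats + 1).
Priorities: Arden 18136.000, Brisco 18505.875, Carrow 13888.500, Dorne 11078.000, Eskel 16572.857, Farrow 10398.500.
Highest priority: Brisco.

Brisco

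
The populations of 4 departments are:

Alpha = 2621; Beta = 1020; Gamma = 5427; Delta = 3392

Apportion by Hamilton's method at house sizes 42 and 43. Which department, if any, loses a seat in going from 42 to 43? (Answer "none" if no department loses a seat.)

At 42 seats: Alpha 9, Beta 4, Gamma 18, Delta 11.
At 43 seats: Alpha 9, Beta 3, Gamma 19, Delta 12.
Beta drops from 4 to 3.

Beta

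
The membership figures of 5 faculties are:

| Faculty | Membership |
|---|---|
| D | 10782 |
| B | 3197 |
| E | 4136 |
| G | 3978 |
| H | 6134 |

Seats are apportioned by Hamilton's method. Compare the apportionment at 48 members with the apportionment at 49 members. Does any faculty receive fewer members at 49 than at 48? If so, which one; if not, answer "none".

B

At 48 seats: D 18, B 6, E 7, G 7, H 10.
At 49 seats: D 19, B 5, E 7, G 7, H 11.
B drops from 6 to 5.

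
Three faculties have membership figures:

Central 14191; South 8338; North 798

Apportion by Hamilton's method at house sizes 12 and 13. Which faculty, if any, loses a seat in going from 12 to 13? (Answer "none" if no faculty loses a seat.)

North

At 12 seats: Central 7, South 4, North 1.
At 13 seats: Central 8, South 5, North 0.
North drops from 1 to 0.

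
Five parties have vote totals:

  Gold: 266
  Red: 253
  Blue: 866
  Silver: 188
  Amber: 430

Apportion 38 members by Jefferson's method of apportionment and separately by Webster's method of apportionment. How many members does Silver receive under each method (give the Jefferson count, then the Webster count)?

3 and 4

Jefferson: Gold 5, Red 5, Blue 17, Silver 3, Amber 8.
Webster: Gold 5, Red 5, Blue 16, Silver 4, Amber 8.
Silver gets 3 under Jefferson and 4 under Webster.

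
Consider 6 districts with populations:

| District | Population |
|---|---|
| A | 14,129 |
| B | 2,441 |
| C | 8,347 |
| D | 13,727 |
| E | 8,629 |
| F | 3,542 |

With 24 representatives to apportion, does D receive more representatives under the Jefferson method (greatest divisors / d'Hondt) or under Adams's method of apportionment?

Jefferson

Jefferson: A 7, B 1, C 4, D 7, E 4, F 1.
Adams: A 6, B 2, C 4, D 6, E 4, F 2.
D gets 7 under Jefferson and 6 under Adams.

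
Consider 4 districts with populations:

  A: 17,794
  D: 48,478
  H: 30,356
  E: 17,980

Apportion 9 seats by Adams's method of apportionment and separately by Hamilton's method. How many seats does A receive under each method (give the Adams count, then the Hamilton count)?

2 and 1

Adams: A 2, D 3, H 2, E 2.
Hamilton: A 1, D 4, H 2, E 2.
A gets 2 under Adams and 1 under Hamilton.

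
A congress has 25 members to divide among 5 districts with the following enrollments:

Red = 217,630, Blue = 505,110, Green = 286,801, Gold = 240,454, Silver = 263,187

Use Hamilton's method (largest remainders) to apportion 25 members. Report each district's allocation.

Total 1513182; standard divisor 1513182/25 ≈ 60527.28.
Standard quotas: Red 3.5956, Blue 8.3452, Green 4.7384, Gold 3.9727, Silver 4.3482.
Lower quotas: Red 3, Blue 8, Green 4, Gold 3, Silver 4 (sum 22, leaving 3 seats).
Remainders in descending order: Gold 0.9727, Green 0.7384, Red 0.5956, Silver 0.3482, Blue 0.3452.
Largest remainders: Gold, Green, Red receive the extra seats.

Red=4, Blue=8, Green=5, Gold=4, Silver=4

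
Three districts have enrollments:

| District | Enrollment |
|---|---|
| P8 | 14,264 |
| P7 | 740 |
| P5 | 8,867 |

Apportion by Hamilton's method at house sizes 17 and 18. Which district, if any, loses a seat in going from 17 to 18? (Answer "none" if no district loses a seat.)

At 17 seats: P8 10, P7 1, P5 6.
At 18 seats: P8 11, P7 0, P5 7.
P7 drops from 1 to 0.

P7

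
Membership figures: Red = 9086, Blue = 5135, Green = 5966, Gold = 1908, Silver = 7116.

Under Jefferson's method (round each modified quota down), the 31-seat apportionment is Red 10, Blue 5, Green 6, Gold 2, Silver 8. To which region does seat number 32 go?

Priority for the next seat is population ÷ (current seats + 1).
Priorities: Red 826.000, Blue 855.833, Green 852.286, Gold 636.000, Silver 790.667.
Highest priority: Blue.

Blue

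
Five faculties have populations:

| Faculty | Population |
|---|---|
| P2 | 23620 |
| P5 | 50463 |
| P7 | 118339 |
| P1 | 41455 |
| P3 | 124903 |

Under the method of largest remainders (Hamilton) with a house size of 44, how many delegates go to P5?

The standard divisor is 358780/44 ≈ 8154.091.
Standard quotas: P2 2.8967, P5 6.1887, P7 14.5128, P1 5.0840, P3 15.3178.
Lower quotas: P2 2, P5 6, P7 14, P1 5, P3 15 (sum 42, leaving 2 seats).
Remainders in descending order: P2 0.8967, P7 0.5128, P3 0.3178, P5 0.1887, P1 0.0840.
The surplus seats go to P2, P7.
P5 receives 6.

6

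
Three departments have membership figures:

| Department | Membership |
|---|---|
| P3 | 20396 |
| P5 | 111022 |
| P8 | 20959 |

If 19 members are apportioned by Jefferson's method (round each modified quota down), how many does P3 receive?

2

Standard divisor 152377/19 ≈ 8019.842; standard quotas: P3 2.543, P5 13.843, P8 2.613.
Rounding down gives 2, 13, 2 = 17 seats, so the divisor must be adjusted.
With modified divisor 7200: modified quotas P3 2.833, P5 15.420, P8 2.911.
Rounding down: P3 2, P5 15, P8 2 (total 19).
P3 receives 2.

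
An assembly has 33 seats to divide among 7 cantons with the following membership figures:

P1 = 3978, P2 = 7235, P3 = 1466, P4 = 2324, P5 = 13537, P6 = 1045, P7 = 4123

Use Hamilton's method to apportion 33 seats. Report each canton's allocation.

The standard divisor is 33708/33 ≈ 1021.455.
Standard quotas: P1 3.8944, P2 7.0830, P3 1.4352, P4 2.2752, P5 13.2527, P6 1.0231, P7 4.0364.
Lower quotas: P1 3, P2 7, P3 1, P4 2, P5 13, P6 1, P7 4 (sum 31, leaving 2 seats).
Remainders in descending order: P1 0.8944, P3 0.4352, P4 0.2752, P5 0.2527, P2 0.0830, P7 0.0364, P6 0.0231.
The surplus seats go to P1, P3.

P1: 4, P2: 7, P3: 2, P4: 2, P5: 13, P6: 1, P7: 4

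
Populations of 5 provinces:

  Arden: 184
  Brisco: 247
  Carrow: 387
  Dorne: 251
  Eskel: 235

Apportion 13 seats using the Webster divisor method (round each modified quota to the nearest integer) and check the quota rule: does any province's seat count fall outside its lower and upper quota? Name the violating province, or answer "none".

Standard quotas: Arden 1.834, Brisco 2.462, Carrow 3.858, Dorne 2.502, Eskel 2.343.
Webster allocation: Arden 2, Brisco 2, Carrow 4, Dorne 3, Eskel 2.
Every allocation lies between the lower and upper quota.

none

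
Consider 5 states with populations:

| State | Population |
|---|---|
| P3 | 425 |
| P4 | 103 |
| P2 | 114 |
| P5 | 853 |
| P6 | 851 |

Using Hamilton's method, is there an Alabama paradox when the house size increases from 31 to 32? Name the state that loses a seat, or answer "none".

P2

At 31 seats: P3 6, P4 1, P2 2, P5 11, P6 11.
At 32 seats: P3 6, P4 1, P2 1, P5 12, P6 12.
P2 drops from 2 to 1.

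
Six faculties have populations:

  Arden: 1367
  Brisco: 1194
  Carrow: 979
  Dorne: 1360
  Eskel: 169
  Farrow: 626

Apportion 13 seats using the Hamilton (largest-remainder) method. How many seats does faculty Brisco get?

Total 5695; standard divisor 5695/13 ≈ 438.077.
Standard quotas: Arden 3.120, Brisco 2.726, Carrow 2.235, Dorne 3.104, Eskel 0.386, Farrow 1.429.
Lower quotas: Arden 3, Brisco 2, Carrow 2, Dorne 3, Eskel 0, Farrow 1 (sum 11, leaving 2 seats).
Remainders in descending order: Brisco 0.726, Farrow 0.429, Eskel 0.386, Carrow 0.235, Arden 0.120, Dorne 0.104.
The surplus seats go to Brisco, Farrow.
Brisco receives 3.

3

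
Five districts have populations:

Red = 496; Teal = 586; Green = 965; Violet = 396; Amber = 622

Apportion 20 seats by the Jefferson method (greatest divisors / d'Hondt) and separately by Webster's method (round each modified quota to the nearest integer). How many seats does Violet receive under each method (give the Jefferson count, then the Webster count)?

2 and 3

Jefferson: Red 3, Teal 4, Green 7, Violet 2, Amber 4.
Webster: Red 3, Teal 4, Green 6, Violet 3, Amber 4.
Violet gets 2 under Jefferson and 3 under Webster.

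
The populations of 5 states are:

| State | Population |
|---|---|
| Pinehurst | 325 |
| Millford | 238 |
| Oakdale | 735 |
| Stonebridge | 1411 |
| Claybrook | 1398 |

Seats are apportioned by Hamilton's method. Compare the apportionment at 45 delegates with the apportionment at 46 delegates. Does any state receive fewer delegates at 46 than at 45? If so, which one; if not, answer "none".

At 45 seats: Pinehurst 4, Millford 3, Oakdale 8, Stonebridge 15, Claybrook 15.
At 46 seats: Pinehurst 3, Millford 3, Oakdale 8, Stonebridge 16, Claybrook 16.
Pinehurst drops from 4 to 3.

Pinehurst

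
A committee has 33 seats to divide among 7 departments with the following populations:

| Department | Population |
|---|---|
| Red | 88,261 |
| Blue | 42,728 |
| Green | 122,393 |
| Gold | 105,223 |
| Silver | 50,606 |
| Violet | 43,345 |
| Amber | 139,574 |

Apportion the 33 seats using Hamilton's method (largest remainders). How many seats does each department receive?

Standard divisor: 592130 ÷ 33 ≈ 17943.333.
Standard quotas: Red 4.9189, Blue 2.3813, Green 6.8211, Gold 5.8642, Silver 2.8203, Violet 2.4157, Amber 7.7786.
Lower quotas: Red 4, Blue 2, Green 6, Gold 5, Silver 2, Violet 2, Amber 7 (sum 28, leaving 5 seats).
Remainders in descending order: Red 0.9189, Gold 0.8642, Green 0.8211, Silver 0.8203, Amber 0.7786, Violet 0.4157, Blue 0.3813.
The surplus seats go to Red, Gold, Green, Silver, Amber.

Red=5, Blue=2, Green=7, Gold=6, Silver=3, Violet=2, Amber=8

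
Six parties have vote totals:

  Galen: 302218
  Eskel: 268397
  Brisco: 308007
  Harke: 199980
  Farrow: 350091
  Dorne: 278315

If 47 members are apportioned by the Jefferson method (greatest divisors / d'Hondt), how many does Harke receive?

5

Standard divisor 1707008/47 ≈ 36319.319; standard quotas: Galen 8.321, Eskel 7.390, Brisco 8.481, Harke 5.506, Farrow 9.639, Dorne 7.663.
Rounding down gives 8, 7, 8, 5, 9, 7 = 44 seats, so the divisor must be adjusted.
With modified divisor 33900: modified quotas Galen 8.915, Eskel 7.917, Brisco 9.086, Harke 5.899, Farrow 10.327, Dorne 8.210.
Rounding down: Galen 8, Eskel 7, Brisco 9, Harke 5, Farrow 10, Dorne 8 (total 47).
Harke receives 5.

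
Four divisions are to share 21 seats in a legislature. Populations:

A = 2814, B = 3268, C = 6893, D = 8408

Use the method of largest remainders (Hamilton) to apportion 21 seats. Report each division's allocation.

A: 3, B: 3, C: 7, D: 8

The standard divisor is 21383/21 ≈ 1018.238.
Standard quotas: A 2.7636, B 3.2095, C 6.7695, D 8.2574.
Lower quotas: A 2, B 3, C 6, D 8 (sum 19, leaving 2 seats).
Remainders in descending order: C 0.7695, A 0.7636, D 0.2574, B 0.2095.
The surplus seats go to C, A.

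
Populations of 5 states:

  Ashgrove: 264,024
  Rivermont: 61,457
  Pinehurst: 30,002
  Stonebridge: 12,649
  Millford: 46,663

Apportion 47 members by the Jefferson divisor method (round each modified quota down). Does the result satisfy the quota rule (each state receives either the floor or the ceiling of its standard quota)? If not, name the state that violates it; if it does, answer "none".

Ashgrove

Standard quotas: Ashgrove 29.916, Rivermont 6.964, Pinehurst 3.399, Stonebridge 1.433, Millford 5.287.
Jefferson allocation: Ashgrove 31, Rivermont 7, Pinehurst 3, Stonebridge 1, Millford 5.
Ashgrove has quota 29.916 (lower 29, upper 30) but receives 31 — outside the quota interval.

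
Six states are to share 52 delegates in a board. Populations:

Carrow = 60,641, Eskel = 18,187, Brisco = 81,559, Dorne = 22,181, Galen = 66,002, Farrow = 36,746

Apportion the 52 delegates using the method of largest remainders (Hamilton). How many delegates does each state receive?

Carrow 11, Eskel 3, Brisco 15, Dorne 4, Galen 12, Farrow 7

Standard divisor: 285316 ÷ 52 ≈ 5486.846.
Standard quotas: Carrow 11.0521, Eskel 3.3147, Brisco 14.8645, Dorne 4.0426, Galen 12.0291, Farrow 6.6971.
Lower quotas: Carrow 11, Eskel 3, Brisco 14, Dorne 4, Galen 12, Farrow 6 (sum 50, leaving 2 seats).
Remainders in descending order: Brisco 0.8645, Farrow 0.6971, Eskel 0.3147, Carrow 0.0521, Dorne 0.0426, Galen 0.0291.
The surplus seats go to Brisco, Farrow.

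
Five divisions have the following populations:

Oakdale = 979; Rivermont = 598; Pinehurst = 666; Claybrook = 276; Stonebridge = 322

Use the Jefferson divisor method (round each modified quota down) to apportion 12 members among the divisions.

Standard divisor 2841/12 ≈ 236.75; standard quotas: Oakdale 4.135, Rivermont 2.526, Pinehurst 2.813, Claybrook 1.166, Stonebridge 1.360.
Rounding down gives 4, 2, 2, 1, 1 = 10 seats, so the divisor must be adjusted.
With modified divisor 198: modified quotas Oakdale 4.944, Rivermont 3.020, Pinehurst 3.364, Claybrook 1.394, Stonebridge 1.626.
Rounding down: Oakdale 4, Rivermont 3, Pinehurst 3, Claybrook 1, Stonebridge 1 (total 12).

Oakdale=4; Rivermont=3; Pinehurst=3; Claybrook=1; Stonebridge=1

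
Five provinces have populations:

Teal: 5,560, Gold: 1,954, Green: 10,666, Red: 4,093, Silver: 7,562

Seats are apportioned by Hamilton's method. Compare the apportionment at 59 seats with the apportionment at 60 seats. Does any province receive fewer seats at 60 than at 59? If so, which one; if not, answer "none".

none

At 59 seats: Teal 11, Gold 4, Green 21, Red 8, Silver 15.
At 60 seats: Teal 11, Gold 4, Green 22, Red 8, Silver 15.
No province's allocation decreased.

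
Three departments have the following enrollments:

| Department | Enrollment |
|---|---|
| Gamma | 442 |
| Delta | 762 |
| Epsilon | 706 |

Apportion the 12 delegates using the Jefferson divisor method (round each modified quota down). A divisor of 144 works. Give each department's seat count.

With modified divisor 144: modified quotas Gamma 3.069, Delta 5.292, Epsilon 4.903.
Rounding down: Gamma 3, Delta 5, Epsilon 4 (total 12).

Gamma: 3, Delta: 5, Epsilon: 4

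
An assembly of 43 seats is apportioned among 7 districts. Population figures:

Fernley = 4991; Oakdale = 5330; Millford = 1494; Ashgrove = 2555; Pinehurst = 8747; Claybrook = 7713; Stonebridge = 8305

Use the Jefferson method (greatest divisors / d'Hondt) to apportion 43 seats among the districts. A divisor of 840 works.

Fernley 5, Oakdale 6, Millford 1, Ashgrove 3, Pinehurst 10, Claybrook 9, Stonebridge 9

With modified divisor 840: modified quotas Fernley 5.942, Oakdale 6.345, Millford 1.779, Ashgrove 3.042, Pinehurst 10.413, Claybrook 9.182, Stonebridge 9.887.
Rounding down: Fernley 5, Oakdale 6, Millford 1, Ashgrove 3, Pinehurst 10, Claybrook 9, Stonebridge 9 (total 43).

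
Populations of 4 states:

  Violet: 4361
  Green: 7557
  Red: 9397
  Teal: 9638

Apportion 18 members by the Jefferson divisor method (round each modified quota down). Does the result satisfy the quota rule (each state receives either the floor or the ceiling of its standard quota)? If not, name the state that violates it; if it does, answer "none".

none

Standard quotas: Violet 2.536, Green 4.395, Red 5.465, Teal 5.605.
Jefferson allocation: Violet 2, Green 4, Red 6, Teal 6.
Every allocation lies between the lower and upper quota.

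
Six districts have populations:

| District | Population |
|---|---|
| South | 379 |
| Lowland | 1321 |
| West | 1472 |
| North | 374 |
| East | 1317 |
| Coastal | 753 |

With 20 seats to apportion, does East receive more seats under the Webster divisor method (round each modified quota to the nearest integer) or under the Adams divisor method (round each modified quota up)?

Webster

Webster: South 1, Lowland 5, West 5, North 1, East 5, Coastal 3.
Adams: South 2, Lowland 4, West 5, North 2, East 4, Coastal 3.
East gets 5 under Webster and 4 under Adams.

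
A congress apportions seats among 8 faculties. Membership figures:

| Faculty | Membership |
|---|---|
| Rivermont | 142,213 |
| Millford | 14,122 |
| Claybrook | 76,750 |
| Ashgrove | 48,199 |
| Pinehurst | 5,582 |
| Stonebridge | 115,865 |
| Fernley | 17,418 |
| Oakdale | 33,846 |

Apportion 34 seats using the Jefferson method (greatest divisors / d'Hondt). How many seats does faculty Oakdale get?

2

Standard divisor 453995/34 ≈ 13352.794; standard quotas: Rivermont 10.650, Millford 1.058, Claybrook 5.748, Ashgrove 3.610, Pinehurst 0.418, Stonebridge 8.677, Fernley 1.304, Oakdale 2.535.
Rounding down gives 10, 1, 5, 3, 0, 8, 1, 2 = 30 seats, so the divisor must be adjusted.
With modified divisor 11950: modified quotas Rivermont 11.901, Millford 1.182, Claybrook 6.423, Ashgrove 4.033, Pinehurst 0.467, Stonebridge 9.696, Fernley 1.458, Oakdale 2.832.
Rounding down: Rivermont 11, Millford 1, Claybrook 6, Ashgrove 4, Pinehurst 0, Stonebridge 9, Fernley 1, Oakdale 2 (total 34).
Oakdale receives 2.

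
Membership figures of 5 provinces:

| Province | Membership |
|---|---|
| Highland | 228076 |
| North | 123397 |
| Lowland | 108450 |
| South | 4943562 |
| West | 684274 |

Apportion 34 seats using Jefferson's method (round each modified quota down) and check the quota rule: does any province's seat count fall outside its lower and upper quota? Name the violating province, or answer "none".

South

Standard quotas: Highland 1.274, North 0.689, Lowland 0.606, South 27.610, West 3.822.
Jefferson allocation: Highland 1, North 0, Lowland 0, South 29, West 4.
South has quota 27.610 (lower 27, upper 28) but receives 29 — outside the quota interval.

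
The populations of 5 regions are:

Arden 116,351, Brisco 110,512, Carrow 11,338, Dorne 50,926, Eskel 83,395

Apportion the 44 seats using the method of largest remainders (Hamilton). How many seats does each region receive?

The standard divisor is 372522/44 ≈ 8466.409.
Standard quotas: Arden 13.7427, Brisco 13.0530, Carrow 1.3392, Dorne 6.0151, Eskel 9.8501.
Lower quotas: Arden 13, Brisco 13, Carrow 1, Dorne 6, Eskel 9 (sum 42, leaving 2 seats).
Remainders in descending order: Eskel 0.8501, Arden 0.7427, Carrow 0.3392, Brisco 0.0530, Dorne 0.0151.
Largest remainders: Eskel, Arden receive the extra seats.

Arden 14; Brisco 13; Carrow 1; Dorne 6; Eskel 10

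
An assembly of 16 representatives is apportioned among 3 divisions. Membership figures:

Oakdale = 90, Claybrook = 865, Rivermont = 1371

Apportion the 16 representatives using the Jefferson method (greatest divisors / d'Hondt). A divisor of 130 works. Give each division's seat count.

With modified divisor 130: modified quotas Oakdale 0.692, Claybrook 6.654, Rivermont 10.546.
Rounding down: Oakdale 0, Claybrook 6, Rivermont 10 (total 16).

Oakdale 0; Claybrook 6; Rivermont 10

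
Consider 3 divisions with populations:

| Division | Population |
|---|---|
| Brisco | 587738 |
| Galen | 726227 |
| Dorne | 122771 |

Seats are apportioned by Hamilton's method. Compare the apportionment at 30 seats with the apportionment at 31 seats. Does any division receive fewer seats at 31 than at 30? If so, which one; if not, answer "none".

Dorne

At 30 seats: Brisco 12, Galen 15, Dorne 3.
At 31 seats: Brisco 13, Galen 16, Dorne 2.
Dorne drops from 3 to 2.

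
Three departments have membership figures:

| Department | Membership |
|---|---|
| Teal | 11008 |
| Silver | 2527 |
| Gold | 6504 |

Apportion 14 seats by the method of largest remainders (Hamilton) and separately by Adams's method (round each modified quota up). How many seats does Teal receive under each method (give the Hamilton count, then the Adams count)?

Hamilton: Teal 8, Silver 2, Gold 4.
Adams: Teal 7, Silver 2, Gold 5.
Teal gets 8 under Hamilton and 7 under Adams.

8 and 7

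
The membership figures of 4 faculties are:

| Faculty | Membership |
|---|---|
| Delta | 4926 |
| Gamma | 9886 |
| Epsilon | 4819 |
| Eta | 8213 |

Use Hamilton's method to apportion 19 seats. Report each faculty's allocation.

Delta=3, Gamma=7, Epsilon=3, Eta=6

The standard divisor is 27844/19 ≈ 1465.474.
Standard quotas: Delta 3.3614, Gamma 6.7459, Epsilon 3.2884, Eta 5.6043.
Lower quotas: Delta 3, Gamma 6, Epsilon 3, Eta 5 (sum 17, leaving 2 seats).
Remainders in descending order: Gamma 0.7459, Eta 0.6043, Delta 0.3614, Epsilon 0.2884.
The surplus seats go to Gamma, Eta.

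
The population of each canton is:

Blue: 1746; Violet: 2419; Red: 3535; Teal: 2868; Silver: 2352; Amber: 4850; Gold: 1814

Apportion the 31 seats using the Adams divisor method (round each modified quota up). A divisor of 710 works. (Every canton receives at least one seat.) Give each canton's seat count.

Blue: 3; Violet: 4; Red: 5; Teal: 5; Silver: 4; Amber: 7; Gold: 3

With modified divisor 710: modified quotas Blue 2.459, Violet 3.407, Red 4.979, Teal 4.039, Silver 3.313, Amber 6.831, Gold 2.555.
Rounding up: Blue 3, Violet 4, Red 5, Teal 5, Silver 4, Amber 7, Gold 3 (total 31).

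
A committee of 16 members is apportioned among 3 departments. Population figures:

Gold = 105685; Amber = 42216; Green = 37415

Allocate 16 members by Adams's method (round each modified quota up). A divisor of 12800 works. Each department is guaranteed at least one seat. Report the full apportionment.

With modified divisor 12800: modified quotas Gold 8.257, Amber 3.298, Green 2.923.
Rounding up: Gold 9, Amber 4, Green 3 (total 16).

Gold: 9; Amber: 4; Green: 3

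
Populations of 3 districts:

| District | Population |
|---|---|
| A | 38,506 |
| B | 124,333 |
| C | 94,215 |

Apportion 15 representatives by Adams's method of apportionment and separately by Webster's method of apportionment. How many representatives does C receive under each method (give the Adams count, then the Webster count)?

5 and 6

Adams: A 3, B 7, C 5.
Webster: A 2, B 7, C 6.
C gets 5 under Adams and 6 under Webster.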